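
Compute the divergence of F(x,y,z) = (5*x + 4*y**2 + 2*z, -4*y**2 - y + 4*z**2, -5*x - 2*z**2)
-8*y - 4*z + 4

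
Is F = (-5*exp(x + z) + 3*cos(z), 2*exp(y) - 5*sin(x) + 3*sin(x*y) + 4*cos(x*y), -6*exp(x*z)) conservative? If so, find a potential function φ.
No, ∇×F = (0, 6*z*exp(x*z) - 5*exp(x + z) - 3*sin(z), -4*y*sin(x*y) + 3*y*cos(x*y) - 5*cos(x)) ≠ 0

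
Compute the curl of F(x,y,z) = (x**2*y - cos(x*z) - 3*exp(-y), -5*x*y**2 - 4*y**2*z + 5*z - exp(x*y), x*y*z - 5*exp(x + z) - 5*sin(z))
(x*z + 4*y**2 - 5, x*sin(x*z) - y*z + 5*exp(x + z), -x**2 - 5*y**2 - y*exp(x*y) - 3*exp(-y))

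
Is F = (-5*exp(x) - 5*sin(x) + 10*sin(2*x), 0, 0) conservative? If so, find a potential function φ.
Yes, F is conservative. φ = -5*exp(x) + 5*cos(x) - 5*cos(2*x)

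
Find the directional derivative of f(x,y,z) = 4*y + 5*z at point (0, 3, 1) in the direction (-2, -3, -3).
-27*sqrt(22)/22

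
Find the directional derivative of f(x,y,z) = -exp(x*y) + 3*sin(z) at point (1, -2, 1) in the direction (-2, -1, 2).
-exp(-2) + 2*cos(1)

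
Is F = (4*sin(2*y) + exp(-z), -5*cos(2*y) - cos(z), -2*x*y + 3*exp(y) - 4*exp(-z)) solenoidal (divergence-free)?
No, ∇·F = 10*sin(2*y) + 4*exp(-z)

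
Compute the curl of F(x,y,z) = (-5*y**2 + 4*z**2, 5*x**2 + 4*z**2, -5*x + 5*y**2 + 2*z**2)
(10*y - 8*z, 8*z + 5, 10*x + 10*y)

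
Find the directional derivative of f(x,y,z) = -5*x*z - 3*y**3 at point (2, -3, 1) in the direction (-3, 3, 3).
-86*sqrt(3)/3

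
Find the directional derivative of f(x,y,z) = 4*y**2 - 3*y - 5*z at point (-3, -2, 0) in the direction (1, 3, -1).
-52*sqrt(11)/11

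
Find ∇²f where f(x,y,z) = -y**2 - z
-2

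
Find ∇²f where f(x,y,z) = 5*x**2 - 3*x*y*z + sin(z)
10 - sin(z)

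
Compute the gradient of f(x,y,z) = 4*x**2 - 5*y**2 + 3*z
(8*x, -10*y, 3)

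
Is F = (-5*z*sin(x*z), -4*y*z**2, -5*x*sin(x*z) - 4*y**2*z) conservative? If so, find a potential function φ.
Yes, F is conservative. φ = -2*y**2*z**2 + 5*cos(x*z)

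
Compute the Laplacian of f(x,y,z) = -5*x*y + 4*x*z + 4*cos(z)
-4*cos(z)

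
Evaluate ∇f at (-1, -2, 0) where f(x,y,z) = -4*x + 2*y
(-4, 2, 0)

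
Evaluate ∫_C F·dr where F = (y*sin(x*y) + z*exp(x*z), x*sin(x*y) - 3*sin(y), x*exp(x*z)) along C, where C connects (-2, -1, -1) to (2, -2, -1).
-2*sinh(2) + 4*cos(2) - 3*cos(1) - cos(4)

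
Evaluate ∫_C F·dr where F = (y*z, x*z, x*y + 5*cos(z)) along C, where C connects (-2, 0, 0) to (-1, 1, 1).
-1 + 5*sin(1)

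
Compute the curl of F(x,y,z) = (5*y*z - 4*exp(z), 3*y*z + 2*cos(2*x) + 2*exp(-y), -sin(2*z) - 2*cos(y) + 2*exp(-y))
(-3*y + 2*sin(y) - 2*exp(-y), 5*y - 4*exp(z), -5*z - 4*sin(2*x))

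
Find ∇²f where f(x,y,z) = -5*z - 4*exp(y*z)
4*(-y**2 - z**2)*exp(y*z)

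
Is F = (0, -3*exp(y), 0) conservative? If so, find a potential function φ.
Yes, F is conservative. φ = -3*exp(y)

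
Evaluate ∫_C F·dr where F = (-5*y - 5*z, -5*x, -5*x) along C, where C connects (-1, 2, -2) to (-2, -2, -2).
-40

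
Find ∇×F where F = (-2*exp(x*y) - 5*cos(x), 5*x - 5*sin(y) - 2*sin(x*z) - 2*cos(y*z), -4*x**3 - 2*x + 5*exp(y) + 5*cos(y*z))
(2*x*cos(x*z) - 2*y*sin(y*z) - 5*z*sin(y*z) + 5*exp(y), 12*x**2 + 2, 2*x*exp(x*y) - 2*z*cos(x*z) + 5)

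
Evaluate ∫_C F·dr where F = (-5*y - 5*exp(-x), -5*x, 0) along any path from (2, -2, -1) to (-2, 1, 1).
-10 + 10*sinh(2)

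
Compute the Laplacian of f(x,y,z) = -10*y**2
-20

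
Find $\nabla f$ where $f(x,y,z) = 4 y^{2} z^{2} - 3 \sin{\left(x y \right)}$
(-3*y*cos(x*y), -3*x*cos(x*y) + 8*y*z**2, 8*y**2*z)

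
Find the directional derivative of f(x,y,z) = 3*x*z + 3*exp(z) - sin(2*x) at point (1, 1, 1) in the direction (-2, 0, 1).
sqrt(5)*(-3 + 4*cos(2) + 3*E)/5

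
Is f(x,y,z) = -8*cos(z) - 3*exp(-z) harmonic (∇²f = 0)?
No, ∇²f = 8*cos(z) - 3*exp(-z)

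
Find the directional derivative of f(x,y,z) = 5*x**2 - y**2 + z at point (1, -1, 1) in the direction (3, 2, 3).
37*sqrt(22)/22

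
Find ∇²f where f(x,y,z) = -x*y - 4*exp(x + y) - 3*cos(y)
-8*exp(x + y) + 3*cos(y)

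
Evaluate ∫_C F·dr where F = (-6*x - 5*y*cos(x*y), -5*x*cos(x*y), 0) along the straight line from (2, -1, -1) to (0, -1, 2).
12 - 5*sin(2)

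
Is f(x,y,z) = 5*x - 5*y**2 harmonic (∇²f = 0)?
No, ∇²f = -10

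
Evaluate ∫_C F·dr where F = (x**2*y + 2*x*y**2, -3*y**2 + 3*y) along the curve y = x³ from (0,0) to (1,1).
11/12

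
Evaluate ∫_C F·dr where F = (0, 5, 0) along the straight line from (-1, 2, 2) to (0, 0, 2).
-10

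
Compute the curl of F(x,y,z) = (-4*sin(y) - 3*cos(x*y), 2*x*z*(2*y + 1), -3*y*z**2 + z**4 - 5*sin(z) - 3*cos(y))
(-4*x*y - 2*x - 3*z**2 + 3*sin(y), 0, -3*x*sin(x*y) + 4*y*z + 2*z + 4*cos(y))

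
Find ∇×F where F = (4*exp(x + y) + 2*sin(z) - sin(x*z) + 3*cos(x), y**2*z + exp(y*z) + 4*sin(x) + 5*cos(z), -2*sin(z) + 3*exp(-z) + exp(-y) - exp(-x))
(-y**2 - y*exp(y*z) + 5*sin(z) - exp(-y), -x*cos(x*z) + 2*cos(z) - exp(-x), -4*exp(x + y) + 4*cos(x))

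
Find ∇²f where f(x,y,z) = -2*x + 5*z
0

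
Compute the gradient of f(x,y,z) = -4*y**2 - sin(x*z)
(-z*cos(x*z), -8*y, -x*cos(x*z))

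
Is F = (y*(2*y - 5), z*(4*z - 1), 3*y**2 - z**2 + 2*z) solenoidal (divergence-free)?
No, ∇·F = 2 - 2*z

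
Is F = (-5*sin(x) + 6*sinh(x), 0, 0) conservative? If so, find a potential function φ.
Yes, F is conservative. φ = 5*cos(x) + 6*cosh(x)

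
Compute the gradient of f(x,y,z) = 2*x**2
(4*x, 0, 0)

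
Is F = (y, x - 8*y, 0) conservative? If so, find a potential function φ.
Yes, F is conservative. φ = y*(x - 4*y)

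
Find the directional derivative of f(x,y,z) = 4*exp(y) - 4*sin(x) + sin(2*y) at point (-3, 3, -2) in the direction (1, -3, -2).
-sqrt(14)*(2*cos(3) + 3*cos(6) + 6*exp(3))/7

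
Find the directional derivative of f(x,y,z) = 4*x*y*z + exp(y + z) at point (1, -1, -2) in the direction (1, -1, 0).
sqrt(2)*(-1 + 16*exp(3))*exp(-3)/2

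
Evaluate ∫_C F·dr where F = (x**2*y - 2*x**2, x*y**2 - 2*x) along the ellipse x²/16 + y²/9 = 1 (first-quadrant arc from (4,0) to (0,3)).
128/3 - 45*pi/4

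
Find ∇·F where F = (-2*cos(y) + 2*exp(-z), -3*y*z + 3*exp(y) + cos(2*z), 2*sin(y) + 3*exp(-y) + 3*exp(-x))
-3*z + 3*exp(y)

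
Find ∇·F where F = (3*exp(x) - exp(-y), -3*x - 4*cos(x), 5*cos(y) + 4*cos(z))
3*exp(x) - 4*sin(z)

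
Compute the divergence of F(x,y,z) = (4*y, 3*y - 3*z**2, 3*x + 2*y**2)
3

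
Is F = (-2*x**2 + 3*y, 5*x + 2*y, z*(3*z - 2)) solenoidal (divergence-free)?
No, ∇·F = -4*x + 6*z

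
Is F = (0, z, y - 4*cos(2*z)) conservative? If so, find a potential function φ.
Yes, F is conservative. φ = y*z - 2*sin(2*z)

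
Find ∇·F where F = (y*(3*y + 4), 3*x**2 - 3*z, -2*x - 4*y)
0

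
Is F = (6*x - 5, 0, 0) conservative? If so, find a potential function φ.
Yes, F is conservative. φ = x*(3*x - 5)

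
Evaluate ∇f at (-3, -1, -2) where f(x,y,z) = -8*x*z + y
(16, 1, 24)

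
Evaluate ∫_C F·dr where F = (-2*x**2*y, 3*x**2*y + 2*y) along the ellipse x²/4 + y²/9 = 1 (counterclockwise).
12*pi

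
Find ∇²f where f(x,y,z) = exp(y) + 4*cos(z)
exp(y) - 4*cos(z)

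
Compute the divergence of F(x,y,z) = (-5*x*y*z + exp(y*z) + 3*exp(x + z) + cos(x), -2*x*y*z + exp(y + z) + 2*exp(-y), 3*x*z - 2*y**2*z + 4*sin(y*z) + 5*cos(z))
((-2*x*z + 3*x - 2*y**2 - 5*y*z + 4*y*cos(y*z) + 3*exp(x + z) + exp(y + z) - sin(x) - 5*sin(z))*exp(y) - 2)*exp(-y)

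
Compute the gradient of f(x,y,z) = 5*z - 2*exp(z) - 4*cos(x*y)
(4*y*sin(x*y), 4*x*sin(x*y), 5 - 2*exp(z))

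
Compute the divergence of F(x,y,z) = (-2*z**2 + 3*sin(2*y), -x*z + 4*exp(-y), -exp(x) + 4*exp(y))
-4*exp(-y)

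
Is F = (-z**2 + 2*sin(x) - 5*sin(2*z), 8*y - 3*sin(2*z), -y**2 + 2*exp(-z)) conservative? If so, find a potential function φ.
No, ∇×F = (-2*y + 6*cos(2*z), -2*z - 10*cos(2*z), 0) ≠ 0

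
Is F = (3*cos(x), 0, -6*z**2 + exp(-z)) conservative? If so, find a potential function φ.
Yes, F is conservative. φ = -2*z**3 + 3*sin(x) - exp(-z)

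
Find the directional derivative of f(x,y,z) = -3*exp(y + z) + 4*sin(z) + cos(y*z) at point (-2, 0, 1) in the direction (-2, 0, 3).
3*sqrt(13)*(-3*E + 4*cos(1))/13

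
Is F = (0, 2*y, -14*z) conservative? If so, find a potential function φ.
Yes, F is conservative. φ = y**2 - 7*z**2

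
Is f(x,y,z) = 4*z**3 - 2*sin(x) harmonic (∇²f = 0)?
No, ∇²f = 24*z + 2*sin(x)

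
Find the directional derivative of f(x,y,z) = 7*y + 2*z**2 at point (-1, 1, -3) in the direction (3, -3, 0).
-7*sqrt(2)/2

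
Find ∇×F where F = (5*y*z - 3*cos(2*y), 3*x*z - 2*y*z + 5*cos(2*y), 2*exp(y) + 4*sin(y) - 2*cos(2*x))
(-3*x + 2*y + 2*exp(y) + 4*cos(y), 5*y - 4*sin(2*x), -2*z - 6*sin(2*y))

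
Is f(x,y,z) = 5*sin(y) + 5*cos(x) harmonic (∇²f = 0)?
No, ∇²f = -5*sin(y) - 5*cos(x)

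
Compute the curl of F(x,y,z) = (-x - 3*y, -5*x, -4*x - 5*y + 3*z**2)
(-5, 4, -2)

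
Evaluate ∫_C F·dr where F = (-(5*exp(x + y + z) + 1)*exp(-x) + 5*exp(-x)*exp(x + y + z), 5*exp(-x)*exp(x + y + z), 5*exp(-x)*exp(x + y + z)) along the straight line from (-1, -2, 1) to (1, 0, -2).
(-exp(3) - 4*E + 5)*exp(-2)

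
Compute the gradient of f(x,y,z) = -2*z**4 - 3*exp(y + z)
(0, -3*exp(y + z), -8*z**3 - 3*exp(y + z))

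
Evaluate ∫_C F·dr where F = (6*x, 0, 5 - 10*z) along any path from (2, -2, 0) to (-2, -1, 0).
0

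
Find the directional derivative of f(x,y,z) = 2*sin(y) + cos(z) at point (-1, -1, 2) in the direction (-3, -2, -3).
sqrt(22)*(-4*cos(1) + 3*sin(2))/22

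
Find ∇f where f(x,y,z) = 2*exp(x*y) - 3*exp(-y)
(2*y*exp(x*y), 2*x*exp(x*y) + 3*exp(-y), 0)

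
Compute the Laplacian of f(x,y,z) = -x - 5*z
0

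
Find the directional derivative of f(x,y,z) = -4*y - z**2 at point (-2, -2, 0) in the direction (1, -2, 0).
8*sqrt(5)/5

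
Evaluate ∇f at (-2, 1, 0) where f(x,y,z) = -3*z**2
(0, 0, 0)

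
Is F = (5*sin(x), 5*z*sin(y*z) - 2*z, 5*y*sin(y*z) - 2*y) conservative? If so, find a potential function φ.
Yes, F is conservative. φ = -2*y*z - 5*cos(x) - 5*cos(y*z)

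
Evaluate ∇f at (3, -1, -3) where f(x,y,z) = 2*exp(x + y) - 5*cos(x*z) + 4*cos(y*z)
(15*sin(9) + 2*exp(2), 12*sin(3) + 2*exp(2), -15*sin(9) + 4*sin(3))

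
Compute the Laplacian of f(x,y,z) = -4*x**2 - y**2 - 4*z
-10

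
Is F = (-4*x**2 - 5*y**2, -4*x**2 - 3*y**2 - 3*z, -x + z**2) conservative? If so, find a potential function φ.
No, ∇×F = (3, 1, -8*x + 10*y) ≠ 0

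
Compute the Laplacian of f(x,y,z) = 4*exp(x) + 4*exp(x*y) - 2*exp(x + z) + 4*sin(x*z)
4*x**2*exp(x*y) - 4*x**2*sin(x*z) + 4*y**2*exp(x*y) - 4*z**2*sin(x*z) + 4*exp(x) - 4*exp(x + z)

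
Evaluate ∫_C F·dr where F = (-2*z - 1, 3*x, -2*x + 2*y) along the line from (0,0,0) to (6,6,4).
24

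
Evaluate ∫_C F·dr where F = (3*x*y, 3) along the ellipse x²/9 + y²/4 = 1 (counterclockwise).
0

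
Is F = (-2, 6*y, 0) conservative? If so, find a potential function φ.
Yes, F is conservative. φ = -2*x + 3*y**2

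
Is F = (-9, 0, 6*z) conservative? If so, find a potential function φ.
Yes, F is conservative. φ = -9*x + 3*z**2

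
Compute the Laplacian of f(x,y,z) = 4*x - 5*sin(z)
5*sin(z)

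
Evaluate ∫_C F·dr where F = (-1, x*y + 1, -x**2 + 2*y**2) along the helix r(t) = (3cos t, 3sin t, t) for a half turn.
9*pi/2 + 24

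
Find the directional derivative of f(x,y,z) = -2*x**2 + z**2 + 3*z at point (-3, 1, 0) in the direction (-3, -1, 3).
-27*sqrt(19)/19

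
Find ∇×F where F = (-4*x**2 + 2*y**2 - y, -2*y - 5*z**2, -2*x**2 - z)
(10*z, 4*x, 1 - 4*y)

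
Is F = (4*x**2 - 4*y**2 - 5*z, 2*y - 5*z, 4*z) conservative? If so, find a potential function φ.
No, ∇×F = (5, -5, 8*y) ≠ 0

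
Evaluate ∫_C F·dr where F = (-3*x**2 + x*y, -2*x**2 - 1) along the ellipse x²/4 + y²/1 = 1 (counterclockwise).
0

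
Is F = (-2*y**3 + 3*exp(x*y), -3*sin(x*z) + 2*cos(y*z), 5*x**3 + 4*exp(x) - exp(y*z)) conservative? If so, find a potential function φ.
No, ∇×F = (3*x*cos(x*z) + 2*y*sin(y*z) - z*exp(y*z), -15*x**2 - 4*exp(x), -3*x*exp(x*y) + 6*y**2 - 3*z*cos(x*z)) ≠ 0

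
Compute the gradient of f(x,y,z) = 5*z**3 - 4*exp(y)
(0, -4*exp(y), 15*z**2)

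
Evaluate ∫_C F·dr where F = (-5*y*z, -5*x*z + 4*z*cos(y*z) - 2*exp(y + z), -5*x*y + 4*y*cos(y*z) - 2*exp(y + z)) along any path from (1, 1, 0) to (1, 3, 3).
-2*exp(6) - 45 + 4*sin(9) + 2*E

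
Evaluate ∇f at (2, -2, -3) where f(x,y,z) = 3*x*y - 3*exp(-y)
(-6, 6 + 3*exp(2), 0)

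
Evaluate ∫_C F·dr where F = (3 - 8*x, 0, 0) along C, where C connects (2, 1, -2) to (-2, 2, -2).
-12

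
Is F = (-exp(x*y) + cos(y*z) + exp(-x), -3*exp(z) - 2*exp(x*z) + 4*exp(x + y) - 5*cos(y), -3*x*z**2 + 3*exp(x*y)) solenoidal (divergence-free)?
No, ∇·F = -6*x*z - y*exp(x*y) + 4*exp(x + y) + 5*sin(y) - exp(-x)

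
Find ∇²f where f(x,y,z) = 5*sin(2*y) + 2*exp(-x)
-20*sin(2*y) + 2*exp(-x)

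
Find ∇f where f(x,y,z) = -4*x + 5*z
(-4, 0, 5)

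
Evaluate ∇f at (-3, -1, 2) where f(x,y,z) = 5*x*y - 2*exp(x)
(-5 - 2*exp(-3), -15, 0)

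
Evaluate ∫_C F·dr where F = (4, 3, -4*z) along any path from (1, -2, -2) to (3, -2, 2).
8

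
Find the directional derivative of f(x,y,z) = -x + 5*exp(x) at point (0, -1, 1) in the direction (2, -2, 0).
2*sqrt(2)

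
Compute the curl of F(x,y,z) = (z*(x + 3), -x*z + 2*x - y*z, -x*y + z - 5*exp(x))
(y, x + y + 5*exp(x) + 3, 2 - z)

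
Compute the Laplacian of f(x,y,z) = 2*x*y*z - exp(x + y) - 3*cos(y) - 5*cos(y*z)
5*y**2*cos(y*z) + 5*z**2*cos(y*z) - 2*exp(x + y) + 3*cos(y)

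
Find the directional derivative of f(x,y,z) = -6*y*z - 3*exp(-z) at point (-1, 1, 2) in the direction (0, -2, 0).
12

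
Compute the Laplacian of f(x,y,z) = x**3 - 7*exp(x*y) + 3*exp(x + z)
-7*x**2*exp(x*y) + 6*x - 7*y**2*exp(x*y) + 6*exp(x + z)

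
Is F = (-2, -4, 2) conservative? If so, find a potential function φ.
Yes, F is conservative. φ = -2*x - 4*y + 2*z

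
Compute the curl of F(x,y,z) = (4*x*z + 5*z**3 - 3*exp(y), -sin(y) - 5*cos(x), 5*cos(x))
(0, 4*x + 15*z**2 + 5*sin(x), 3*exp(y) + 5*sin(x))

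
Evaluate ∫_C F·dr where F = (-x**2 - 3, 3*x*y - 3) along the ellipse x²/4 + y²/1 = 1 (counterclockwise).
0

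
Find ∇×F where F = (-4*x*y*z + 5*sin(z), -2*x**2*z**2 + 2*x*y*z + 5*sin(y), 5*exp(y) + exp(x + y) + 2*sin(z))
(4*x**2*z - 2*x*y + 5*exp(y) + exp(x + y), -4*x*y - exp(x + y) + 5*cos(z), 2*z*(-2*x*z + 2*x + y))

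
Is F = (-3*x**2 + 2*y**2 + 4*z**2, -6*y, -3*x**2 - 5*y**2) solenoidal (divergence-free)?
No, ∇·F = -6*x - 6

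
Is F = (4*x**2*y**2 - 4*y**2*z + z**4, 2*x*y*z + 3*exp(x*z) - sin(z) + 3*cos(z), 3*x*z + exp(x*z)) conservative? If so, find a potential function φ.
No, ∇×F = (-2*x*y - 3*x*exp(x*z) + 3*sin(z) + cos(z), -4*y**2 + 4*z**3 - z*exp(x*z) - 3*z, -8*x**2*y + 10*y*z + 3*z*exp(x*z)) ≠ 0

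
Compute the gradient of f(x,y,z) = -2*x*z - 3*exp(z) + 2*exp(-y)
(-2*z, -2*exp(-y), -2*x - 3*exp(z))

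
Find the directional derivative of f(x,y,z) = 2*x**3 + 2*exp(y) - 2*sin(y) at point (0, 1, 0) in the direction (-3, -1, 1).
2*sqrt(11)*(-E + cos(1))/11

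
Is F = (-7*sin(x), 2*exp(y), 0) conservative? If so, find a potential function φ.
Yes, F is conservative. φ = 2*exp(y) + 7*cos(x)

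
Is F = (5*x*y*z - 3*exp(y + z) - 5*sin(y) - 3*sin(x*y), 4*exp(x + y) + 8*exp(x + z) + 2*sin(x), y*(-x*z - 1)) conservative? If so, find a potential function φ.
No, ∇×F = (-x*z - 8*exp(x + z) - 1, 5*x*y + y*z - 3*exp(y + z), -5*x*z + 3*x*cos(x*y) + 4*exp(x + y) + 8*exp(x + z) + 3*exp(y + z) + 2*cos(x) + 5*cos(y)) ≠ 0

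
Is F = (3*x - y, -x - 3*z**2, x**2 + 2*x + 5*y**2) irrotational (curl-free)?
No, ∇×F = (10*y + 6*z, -2*x - 2, 0)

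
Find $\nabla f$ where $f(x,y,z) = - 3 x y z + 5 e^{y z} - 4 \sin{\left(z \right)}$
(-3*y*z, z*(-3*x + 5*exp(y*z)), -3*x*y + 5*y*exp(y*z) - 4*cos(z))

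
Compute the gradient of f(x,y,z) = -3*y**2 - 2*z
(0, -6*y, -2)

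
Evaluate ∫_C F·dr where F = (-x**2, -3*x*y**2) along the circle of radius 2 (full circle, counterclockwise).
-12*pi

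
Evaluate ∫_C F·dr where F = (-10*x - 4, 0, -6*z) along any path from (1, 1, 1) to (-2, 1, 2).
-12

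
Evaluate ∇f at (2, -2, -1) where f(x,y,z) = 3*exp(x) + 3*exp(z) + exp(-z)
(3*exp(2), 0, (3 - exp(2))*exp(-1))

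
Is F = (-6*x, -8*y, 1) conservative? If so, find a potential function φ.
Yes, F is conservative. φ = -3*x**2 - 4*y**2 + z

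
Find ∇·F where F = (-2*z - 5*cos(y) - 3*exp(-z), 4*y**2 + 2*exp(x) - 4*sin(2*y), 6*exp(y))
8*y - 8*cos(2*y)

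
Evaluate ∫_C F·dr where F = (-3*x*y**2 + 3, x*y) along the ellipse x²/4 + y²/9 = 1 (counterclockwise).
0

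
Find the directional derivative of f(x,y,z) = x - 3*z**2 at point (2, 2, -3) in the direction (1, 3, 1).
19*sqrt(11)/11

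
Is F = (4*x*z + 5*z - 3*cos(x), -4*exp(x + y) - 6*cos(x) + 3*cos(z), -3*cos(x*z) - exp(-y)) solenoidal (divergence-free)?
No, ∇·F = 3*x*sin(x*z) + 4*z - 4*exp(x + y) + 3*sin(x)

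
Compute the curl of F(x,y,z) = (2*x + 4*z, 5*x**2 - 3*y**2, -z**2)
(0, 4, 10*x)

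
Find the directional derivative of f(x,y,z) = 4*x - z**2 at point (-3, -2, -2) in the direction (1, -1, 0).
2*sqrt(2)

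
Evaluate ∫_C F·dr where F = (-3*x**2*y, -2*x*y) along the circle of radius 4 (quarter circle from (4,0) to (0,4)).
-128/3 + 48*pi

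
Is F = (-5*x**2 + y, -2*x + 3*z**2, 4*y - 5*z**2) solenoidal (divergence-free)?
No, ∇·F = -10*x - 10*z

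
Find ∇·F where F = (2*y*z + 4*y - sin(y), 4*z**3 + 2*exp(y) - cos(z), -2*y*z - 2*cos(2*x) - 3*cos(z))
-2*y + 2*exp(y) + 3*sin(z)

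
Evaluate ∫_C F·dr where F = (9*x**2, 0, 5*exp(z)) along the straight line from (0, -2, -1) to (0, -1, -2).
5*(1 - E)*exp(-2)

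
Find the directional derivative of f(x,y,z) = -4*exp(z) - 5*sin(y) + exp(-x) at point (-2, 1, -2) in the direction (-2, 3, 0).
sqrt(13)*(-15*cos(1) + 2*exp(2))/13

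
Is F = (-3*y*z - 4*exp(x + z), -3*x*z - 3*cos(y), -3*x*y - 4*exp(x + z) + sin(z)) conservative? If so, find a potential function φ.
Yes, F is conservative. φ = -3*x*y*z - 4*exp(x + z) - 3*sin(y) - cos(z)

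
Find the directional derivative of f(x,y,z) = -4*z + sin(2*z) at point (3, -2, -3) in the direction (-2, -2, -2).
2*sqrt(3)*(2 - cos(6))/3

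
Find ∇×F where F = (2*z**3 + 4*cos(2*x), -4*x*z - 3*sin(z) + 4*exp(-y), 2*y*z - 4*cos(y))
(4*x + 2*z + 4*sin(y) + 3*cos(z), 6*z**2, -4*z)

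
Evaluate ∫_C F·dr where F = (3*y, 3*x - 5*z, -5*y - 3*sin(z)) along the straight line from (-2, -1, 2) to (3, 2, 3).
-28 + 3*cos(3) - 3*cos(2)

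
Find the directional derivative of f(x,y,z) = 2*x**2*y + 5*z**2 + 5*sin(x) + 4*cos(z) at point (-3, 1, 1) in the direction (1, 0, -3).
sqrt(10)*(-42 + 5*cos(3) + 12*sin(1))/10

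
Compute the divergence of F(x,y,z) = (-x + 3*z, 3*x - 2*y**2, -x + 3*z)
2 - 4*y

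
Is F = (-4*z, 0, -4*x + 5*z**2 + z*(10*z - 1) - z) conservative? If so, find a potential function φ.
Yes, F is conservative. φ = z*(-4*x + 5*z**2 - z)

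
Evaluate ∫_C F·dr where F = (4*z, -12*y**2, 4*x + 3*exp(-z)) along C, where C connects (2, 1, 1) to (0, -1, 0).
-3 + 3*exp(-1)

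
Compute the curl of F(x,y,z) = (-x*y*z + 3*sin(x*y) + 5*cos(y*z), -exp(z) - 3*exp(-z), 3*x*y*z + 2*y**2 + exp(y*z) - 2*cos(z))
(3*x*z + 4*y + z*exp(y*z) + exp(z) - 3*exp(-z), -y*(x + 3*z + 5*sin(y*z)), x*z - 3*x*cos(x*y) + 5*z*sin(y*z))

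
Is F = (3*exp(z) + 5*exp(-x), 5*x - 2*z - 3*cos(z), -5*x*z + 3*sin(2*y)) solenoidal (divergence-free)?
No, ∇·F = -5*x - 5*exp(-x)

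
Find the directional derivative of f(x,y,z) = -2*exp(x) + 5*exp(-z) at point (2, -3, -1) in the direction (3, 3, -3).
sqrt(3)*E*(5 - 2*E)/3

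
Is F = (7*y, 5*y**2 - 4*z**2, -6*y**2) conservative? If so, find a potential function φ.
No, ∇×F = (-12*y + 8*z, 0, -7) ≠ 0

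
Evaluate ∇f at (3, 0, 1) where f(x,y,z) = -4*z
(0, 0, -4)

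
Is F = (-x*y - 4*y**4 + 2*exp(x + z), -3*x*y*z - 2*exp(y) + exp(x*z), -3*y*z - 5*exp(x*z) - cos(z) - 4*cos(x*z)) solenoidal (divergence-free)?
No, ∇·F = -3*x*z - 5*x*exp(x*z) + 4*x*sin(x*z) - 4*y - 2*exp(y) + 2*exp(x + z) + sin(z)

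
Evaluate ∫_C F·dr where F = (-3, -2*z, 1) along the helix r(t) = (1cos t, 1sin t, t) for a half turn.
pi + 10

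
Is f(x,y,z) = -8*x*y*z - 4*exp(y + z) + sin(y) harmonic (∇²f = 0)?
No, ∇²f = -8*exp(y + z) - sin(y)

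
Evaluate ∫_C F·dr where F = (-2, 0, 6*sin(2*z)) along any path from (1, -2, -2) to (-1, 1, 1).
3*cos(4) - 3*cos(2) + 4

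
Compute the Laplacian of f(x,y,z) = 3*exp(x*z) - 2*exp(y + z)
3*x**2*exp(x*z) + 3*z**2*exp(x*z) - 4*exp(y + z)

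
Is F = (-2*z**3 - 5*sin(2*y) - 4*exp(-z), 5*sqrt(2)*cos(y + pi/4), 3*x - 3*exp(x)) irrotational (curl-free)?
No, ∇×F = (0, -6*z**2 + 3*exp(x) - 3 + 4*exp(-z), 10*cos(2*y))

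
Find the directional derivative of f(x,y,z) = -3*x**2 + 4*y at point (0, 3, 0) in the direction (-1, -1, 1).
-4*sqrt(3)/3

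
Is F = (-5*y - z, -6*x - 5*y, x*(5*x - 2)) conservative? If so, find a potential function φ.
No, ∇×F = (0, 1 - 10*x, -1) ≠ 0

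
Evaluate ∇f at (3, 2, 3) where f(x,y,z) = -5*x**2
(-30, 0, 0)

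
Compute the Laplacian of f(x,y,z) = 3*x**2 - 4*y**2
-2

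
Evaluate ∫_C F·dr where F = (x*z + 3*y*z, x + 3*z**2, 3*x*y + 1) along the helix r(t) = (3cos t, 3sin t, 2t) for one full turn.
2*pi*(83 - 27*pi)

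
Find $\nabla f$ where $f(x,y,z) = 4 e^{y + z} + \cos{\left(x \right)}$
(-sin(x), 4*exp(y + z), 4*exp(y + z))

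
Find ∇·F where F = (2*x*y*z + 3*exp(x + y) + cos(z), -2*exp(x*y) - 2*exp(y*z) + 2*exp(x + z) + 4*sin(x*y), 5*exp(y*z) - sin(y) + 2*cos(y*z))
-2*x*exp(x*y) + 4*x*cos(x*y) + 2*y*z + 5*y*exp(y*z) - 2*y*sin(y*z) - 2*z*exp(y*z) + 3*exp(x + y)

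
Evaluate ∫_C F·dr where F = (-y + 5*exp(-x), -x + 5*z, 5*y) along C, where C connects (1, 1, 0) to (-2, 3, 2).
-5*exp(2) + 5*exp(-1) + 37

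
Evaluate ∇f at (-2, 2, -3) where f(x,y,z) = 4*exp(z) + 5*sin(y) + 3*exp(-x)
(-3*exp(2), 5*cos(2), 4*exp(-3))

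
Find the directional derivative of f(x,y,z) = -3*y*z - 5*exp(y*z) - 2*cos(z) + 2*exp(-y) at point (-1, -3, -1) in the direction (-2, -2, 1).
-2*sin(1)/3 + 1 + 3*exp(3)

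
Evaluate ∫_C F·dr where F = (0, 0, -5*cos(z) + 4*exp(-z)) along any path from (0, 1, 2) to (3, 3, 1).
-5*sin(1) - 4*exp(-1) + 4*exp(-2) + 5*sin(2)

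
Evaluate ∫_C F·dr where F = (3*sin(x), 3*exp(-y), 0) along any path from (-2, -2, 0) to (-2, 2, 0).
6*sinh(2)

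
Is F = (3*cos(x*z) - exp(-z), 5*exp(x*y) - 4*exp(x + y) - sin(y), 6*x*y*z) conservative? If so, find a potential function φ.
No, ∇×F = (6*x*z, -3*x*sin(x*z) - 6*y*z + exp(-z), 5*y*exp(x*y) - 4*exp(x + y)) ≠ 0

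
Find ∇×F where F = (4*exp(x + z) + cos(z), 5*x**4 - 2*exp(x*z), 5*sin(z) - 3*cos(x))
(2*x*exp(x*z), 4*exp(x + z) - 3*sin(x) - sin(z), 20*x**3 - 2*z*exp(x*z))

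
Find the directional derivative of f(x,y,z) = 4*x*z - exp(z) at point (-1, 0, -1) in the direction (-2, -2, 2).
-sqrt(3)*exp(-1)/3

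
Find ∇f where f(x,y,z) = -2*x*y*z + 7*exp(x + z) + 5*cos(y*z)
(-2*y*z + 7*exp(x + z), -z*(2*x + 5*sin(y*z)), -2*x*y - 5*y*sin(y*z) + 7*exp(x + z))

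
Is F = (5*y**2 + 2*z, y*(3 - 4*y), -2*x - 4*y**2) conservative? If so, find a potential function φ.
No, ∇×F = (-8*y, 4, -10*y) ≠ 0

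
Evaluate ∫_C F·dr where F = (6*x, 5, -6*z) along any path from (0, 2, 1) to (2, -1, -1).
-3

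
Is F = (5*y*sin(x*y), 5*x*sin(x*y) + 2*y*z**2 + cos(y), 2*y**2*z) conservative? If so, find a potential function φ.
Yes, F is conservative. φ = y**2*z**2 + sin(y) - 5*cos(x*y)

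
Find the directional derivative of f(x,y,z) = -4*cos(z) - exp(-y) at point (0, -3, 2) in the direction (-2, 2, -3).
2*sqrt(17)*(-6*sin(2) + exp(3))/17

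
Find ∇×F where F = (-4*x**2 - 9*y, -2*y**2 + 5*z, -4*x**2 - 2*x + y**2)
(2*y - 5, 8*x + 2, 9)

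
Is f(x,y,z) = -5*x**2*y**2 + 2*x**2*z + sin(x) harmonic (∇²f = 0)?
No, ∇²f = -10*x**2 - 10*y**2 + 4*z - sin(x)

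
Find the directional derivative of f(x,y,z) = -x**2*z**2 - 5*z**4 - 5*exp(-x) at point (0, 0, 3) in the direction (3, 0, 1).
-105*sqrt(10)/2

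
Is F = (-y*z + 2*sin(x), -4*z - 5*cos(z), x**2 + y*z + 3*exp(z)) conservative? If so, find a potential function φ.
No, ∇×F = (z - 5*sin(z) + 4, -2*x - y, z) ≠ 0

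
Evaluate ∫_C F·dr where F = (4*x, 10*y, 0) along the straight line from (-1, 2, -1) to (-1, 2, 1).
0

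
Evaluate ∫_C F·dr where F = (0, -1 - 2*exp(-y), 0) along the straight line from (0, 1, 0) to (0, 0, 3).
3 - 2*exp(-1)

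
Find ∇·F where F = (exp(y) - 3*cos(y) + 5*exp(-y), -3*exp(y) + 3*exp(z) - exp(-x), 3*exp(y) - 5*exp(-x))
-3*exp(y)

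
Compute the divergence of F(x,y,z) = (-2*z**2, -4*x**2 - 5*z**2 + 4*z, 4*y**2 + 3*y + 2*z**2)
4*z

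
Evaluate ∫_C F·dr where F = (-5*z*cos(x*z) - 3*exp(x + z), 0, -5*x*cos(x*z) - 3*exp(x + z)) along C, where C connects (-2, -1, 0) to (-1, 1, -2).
-5*sin(2) - 3*exp(-3) + 3*exp(-2)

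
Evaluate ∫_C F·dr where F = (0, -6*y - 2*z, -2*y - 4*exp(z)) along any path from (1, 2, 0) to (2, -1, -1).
11 - 4*exp(-1)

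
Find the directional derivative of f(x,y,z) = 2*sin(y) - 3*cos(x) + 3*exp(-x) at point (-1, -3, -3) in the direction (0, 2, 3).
4*sqrt(13)*cos(3)/13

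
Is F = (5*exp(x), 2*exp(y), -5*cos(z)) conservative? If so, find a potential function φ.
Yes, F is conservative. φ = 5*exp(x) + 2*exp(y) - 5*sin(z)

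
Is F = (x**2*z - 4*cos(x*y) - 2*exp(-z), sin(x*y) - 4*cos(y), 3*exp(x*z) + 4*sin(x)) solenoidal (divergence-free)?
No, ∇·F = 2*x*z + 3*x*exp(x*z) + x*cos(x*y) + 4*y*sin(x*y) + 4*sin(y)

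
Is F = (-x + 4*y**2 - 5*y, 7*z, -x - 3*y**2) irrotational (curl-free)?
No, ∇×F = (-6*y - 7, 1, 5 - 8*y)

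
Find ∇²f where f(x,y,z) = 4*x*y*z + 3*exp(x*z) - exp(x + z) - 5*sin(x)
3*x**2*exp(x*z) + 3*z**2*exp(x*z) - 2*exp(x + z) + 5*sin(x)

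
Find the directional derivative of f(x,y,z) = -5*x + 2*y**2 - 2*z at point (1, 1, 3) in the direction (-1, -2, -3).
3*sqrt(14)/14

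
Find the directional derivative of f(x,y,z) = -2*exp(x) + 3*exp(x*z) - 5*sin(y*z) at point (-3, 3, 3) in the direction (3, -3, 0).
sqrt(2)*(15*exp(9)*cos(9) - 2*exp(6) + 9)*exp(-9)/2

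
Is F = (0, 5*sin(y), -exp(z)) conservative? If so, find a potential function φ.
Yes, F is conservative. φ = -exp(z) - 5*cos(y)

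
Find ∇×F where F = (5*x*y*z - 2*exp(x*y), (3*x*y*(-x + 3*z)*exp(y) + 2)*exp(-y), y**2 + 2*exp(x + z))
(y*(2 - 9*x), 5*x*y - 2*exp(x + z), -6*x*y - 5*x*z + 2*x*exp(x*y) + 9*y*z)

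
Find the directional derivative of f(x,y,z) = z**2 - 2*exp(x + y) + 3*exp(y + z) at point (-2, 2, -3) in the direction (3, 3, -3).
2*sqrt(3)/3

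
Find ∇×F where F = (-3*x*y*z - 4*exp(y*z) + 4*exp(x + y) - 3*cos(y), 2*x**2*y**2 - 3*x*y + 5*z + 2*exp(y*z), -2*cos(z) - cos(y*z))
(-2*y*exp(y*z) + z*sin(y*z) - 5, y*(-3*x - 4*exp(y*z)), 4*x*y**2 + 3*x*z - 3*y + 4*z*exp(y*z) - 4*exp(x + y) - 3*sin(y))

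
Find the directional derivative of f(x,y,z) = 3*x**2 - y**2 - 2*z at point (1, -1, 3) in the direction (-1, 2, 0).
-2*sqrt(5)/5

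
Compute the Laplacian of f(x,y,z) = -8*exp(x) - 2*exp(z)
-8*exp(x) - 2*exp(z)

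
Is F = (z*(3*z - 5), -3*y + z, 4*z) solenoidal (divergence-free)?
No, ∇·F = 1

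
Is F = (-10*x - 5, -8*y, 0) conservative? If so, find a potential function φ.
Yes, F is conservative. φ = -5*x**2 - 5*x - 4*y**2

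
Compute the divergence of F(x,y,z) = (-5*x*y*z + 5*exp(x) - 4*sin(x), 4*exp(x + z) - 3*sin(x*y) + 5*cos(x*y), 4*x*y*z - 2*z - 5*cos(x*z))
4*x*y - 5*x*sin(x*y) + 5*x*sin(x*z) - 3*x*cos(x*y) - 5*y*z + 5*exp(x) - 4*cos(x) - 2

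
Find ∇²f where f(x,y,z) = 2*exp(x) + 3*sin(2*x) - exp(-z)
2*exp(x) - 12*sin(2*x) - exp(-z)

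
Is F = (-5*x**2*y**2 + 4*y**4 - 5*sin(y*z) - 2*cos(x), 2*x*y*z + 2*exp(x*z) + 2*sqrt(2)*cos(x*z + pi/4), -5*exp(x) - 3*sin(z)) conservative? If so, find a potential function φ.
No, ∇×F = (2*x*(-y - exp(x*z) + sqrt(2)*sin(x*z + pi/4)), -5*y*cos(y*z) + 5*exp(x), 10*x**2*y - 16*y**3 + 2*y*z + 2*z*exp(x*z) - 2*sqrt(2)*z*sin(x*z + pi/4) + 5*z*cos(y*z)) ≠ 0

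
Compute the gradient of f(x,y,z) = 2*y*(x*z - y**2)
(2*y*z, 2*x*z - 6*y**2, 2*x*y)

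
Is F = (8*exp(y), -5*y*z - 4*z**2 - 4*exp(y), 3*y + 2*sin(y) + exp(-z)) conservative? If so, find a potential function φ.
No, ∇×F = (5*y + 8*z + 2*cos(y) + 3, 0, -8*exp(y)) ≠ 0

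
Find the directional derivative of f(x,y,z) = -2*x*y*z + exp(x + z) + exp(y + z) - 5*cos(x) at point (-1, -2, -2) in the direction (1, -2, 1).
sqrt(6)*(-5*exp(4)*sin(1) - 4*exp(4) - 1 + 2*E)*exp(-4)/6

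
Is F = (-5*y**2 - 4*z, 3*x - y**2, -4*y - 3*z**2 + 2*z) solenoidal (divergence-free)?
No, ∇·F = -2*y - 6*z + 2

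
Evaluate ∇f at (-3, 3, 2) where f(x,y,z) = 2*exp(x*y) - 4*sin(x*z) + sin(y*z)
(-8*cos(6) + 6*exp(-9), -6*exp(-9) + 2*cos(6), 15*cos(6))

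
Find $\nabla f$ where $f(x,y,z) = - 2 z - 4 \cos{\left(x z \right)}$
(4*z*sin(x*z), 0, 4*x*sin(x*z) - 2)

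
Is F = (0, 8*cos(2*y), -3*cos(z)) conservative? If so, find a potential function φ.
Yes, F is conservative. φ = 4*sin(2*y) - 3*sin(z)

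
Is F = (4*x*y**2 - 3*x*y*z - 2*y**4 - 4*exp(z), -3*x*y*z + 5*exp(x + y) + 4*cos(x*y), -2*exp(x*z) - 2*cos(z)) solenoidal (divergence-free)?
No, ∇·F = -3*x*z - 2*x*exp(x*z) - 4*x*sin(x*y) + 4*y**2 - 3*y*z + 5*exp(x + y) + 2*sin(z)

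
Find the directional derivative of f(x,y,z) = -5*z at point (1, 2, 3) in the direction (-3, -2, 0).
0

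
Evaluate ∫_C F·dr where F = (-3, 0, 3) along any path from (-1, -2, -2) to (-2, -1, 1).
12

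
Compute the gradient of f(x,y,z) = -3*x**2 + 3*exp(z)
(-6*x, 0, 3*exp(z))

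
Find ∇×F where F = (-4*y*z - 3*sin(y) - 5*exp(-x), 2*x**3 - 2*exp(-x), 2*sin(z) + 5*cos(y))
(-5*sin(y), -4*y, 6*x**2 + 4*z + 3*cos(y) + 2*exp(-x))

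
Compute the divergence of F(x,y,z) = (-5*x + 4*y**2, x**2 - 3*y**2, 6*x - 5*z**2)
-6*y - 10*z - 5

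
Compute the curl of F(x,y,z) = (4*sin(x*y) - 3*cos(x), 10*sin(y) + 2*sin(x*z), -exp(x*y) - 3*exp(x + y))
(-x*exp(x*y) - 2*x*cos(x*z) - 3*exp(x + y), y*exp(x*y) + 3*exp(x + y), -4*x*cos(x*y) + 2*z*cos(x*z))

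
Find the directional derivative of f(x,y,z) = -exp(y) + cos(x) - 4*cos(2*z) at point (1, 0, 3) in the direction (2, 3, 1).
sqrt(14)*(-3 + 8*sin(6) - 2*sin(1))/14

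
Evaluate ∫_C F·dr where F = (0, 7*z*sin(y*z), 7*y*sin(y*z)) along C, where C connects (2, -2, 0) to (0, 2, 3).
7 - 7*cos(6)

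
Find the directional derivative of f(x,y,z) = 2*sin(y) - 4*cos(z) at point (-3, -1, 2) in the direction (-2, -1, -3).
-sqrt(14)*(cos(1) + 6*sin(2))/7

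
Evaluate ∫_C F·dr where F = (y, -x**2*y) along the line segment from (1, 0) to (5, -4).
-368/3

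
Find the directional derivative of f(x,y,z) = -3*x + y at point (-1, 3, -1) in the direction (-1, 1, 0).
2*sqrt(2)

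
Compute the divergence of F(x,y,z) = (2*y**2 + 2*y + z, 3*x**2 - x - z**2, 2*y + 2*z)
2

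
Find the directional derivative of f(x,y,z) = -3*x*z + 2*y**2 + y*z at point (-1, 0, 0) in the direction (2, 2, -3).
-9*sqrt(17)/17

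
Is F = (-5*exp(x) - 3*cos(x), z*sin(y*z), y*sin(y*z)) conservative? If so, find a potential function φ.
Yes, F is conservative. φ = -5*exp(x) - 3*sin(x) - cos(y*z)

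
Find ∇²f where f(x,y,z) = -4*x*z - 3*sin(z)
3*sin(z)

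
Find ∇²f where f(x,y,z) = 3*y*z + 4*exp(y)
4*exp(y)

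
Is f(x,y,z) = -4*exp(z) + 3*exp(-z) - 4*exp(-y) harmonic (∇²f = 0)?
No, ∇²f = -4*exp(z) + 3*exp(-z) - 4*exp(-y)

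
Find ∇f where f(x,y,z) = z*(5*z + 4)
(0, 0, 10*z + 4)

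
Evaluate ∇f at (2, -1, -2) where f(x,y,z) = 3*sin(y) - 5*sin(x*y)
(5*cos(2), 3*cos(1) - 10*cos(2), 0)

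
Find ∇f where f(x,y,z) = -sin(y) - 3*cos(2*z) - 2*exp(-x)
(2*exp(-x), -cos(y), 6*sin(2*z))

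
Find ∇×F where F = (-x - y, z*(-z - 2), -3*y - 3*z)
(2*z - 1, 0, 1)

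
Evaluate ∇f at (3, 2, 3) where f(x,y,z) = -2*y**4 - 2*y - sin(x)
(-cos(3), -66, 0)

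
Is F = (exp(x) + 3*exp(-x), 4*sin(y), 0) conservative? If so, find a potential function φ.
Yes, F is conservative. φ = exp(x) - 4*cos(y) - 3*exp(-x)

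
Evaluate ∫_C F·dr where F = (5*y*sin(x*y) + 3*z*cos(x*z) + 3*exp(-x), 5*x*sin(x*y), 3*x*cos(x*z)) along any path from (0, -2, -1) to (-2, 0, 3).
-3*exp(2) - 3*sin(6) + 3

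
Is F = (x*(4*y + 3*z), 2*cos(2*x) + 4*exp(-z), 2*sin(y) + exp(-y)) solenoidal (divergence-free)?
No, ∇·F = 4*y + 3*z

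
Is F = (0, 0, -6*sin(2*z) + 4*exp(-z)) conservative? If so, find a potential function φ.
Yes, F is conservative. φ = 3*cos(2*z) - 4*exp(-z)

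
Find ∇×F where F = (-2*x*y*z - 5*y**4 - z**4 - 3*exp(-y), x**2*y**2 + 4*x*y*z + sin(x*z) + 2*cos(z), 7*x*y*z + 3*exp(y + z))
(-4*x*y + 7*x*z - x*cos(x*z) + 3*exp(y + z) + 2*sin(z), -2*x*y - 7*y*z - 4*z**3, 2*x*y**2 + 2*x*z + 20*y**3 + 4*y*z + z*cos(x*z) - 3*exp(-y))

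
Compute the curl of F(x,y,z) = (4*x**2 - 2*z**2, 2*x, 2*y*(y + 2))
(4*y + 4, -4*z, 2)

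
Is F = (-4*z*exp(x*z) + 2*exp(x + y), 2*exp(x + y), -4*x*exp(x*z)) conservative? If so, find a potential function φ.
Yes, F is conservative. φ = -4*exp(x*z) + 2*exp(x + y)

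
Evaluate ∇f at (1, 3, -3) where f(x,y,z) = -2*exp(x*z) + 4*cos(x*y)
(-12*sin(3) + 6*exp(-3), -4*sin(3), -2*exp(-3))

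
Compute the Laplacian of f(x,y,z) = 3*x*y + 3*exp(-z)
3*exp(-z)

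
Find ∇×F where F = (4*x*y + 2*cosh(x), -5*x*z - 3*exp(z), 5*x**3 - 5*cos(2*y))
(5*x + 3*exp(z) + 10*sin(2*y), -15*x**2, -4*x - 5*z)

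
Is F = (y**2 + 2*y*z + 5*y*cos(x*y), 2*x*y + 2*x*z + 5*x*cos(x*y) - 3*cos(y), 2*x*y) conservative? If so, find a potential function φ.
Yes, F is conservative. φ = x*y**2 + 2*x*y*z - 3*sin(y) + 5*sin(x*y)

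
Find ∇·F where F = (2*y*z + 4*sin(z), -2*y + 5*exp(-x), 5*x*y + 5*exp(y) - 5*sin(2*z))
-10*cos(2*z) - 2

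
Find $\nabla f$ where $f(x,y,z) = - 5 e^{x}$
(-5*exp(x), 0, 0)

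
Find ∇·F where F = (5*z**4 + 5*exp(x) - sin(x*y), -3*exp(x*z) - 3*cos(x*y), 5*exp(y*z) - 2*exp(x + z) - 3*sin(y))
3*x*sin(x*y) + 5*y*exp(y*z) - y*cos(x*y) + 5*exp(x) - 2*exp(x + z)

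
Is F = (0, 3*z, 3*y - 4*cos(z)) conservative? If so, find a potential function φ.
Yes, F is conservative. φ = 3*y*z - 4*sin(z)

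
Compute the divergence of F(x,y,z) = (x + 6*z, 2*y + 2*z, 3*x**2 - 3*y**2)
3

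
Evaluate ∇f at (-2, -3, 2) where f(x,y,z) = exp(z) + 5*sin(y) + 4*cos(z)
(0, 5*cos(3), -4*sin(2) + exp(2))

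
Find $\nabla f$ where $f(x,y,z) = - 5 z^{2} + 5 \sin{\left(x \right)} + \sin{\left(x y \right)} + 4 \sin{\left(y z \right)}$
(y*cos(x*y) + 5*cos(x), x*cos(x*y) + 4*z*cos(y*z), 4*y*cos(y*z) - 10*z)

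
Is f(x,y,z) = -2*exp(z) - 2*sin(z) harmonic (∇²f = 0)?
No, ∇²f = -2*exp(z) + 2*sin(z)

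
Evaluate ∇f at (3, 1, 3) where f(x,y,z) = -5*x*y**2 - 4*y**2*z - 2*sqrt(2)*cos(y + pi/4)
(-5, -54 + 2*sqrt(2)*sin(pi/4 + 1), -4)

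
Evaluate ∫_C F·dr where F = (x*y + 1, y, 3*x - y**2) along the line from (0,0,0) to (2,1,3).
71/6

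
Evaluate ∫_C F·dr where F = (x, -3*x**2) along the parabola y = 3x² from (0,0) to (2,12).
-70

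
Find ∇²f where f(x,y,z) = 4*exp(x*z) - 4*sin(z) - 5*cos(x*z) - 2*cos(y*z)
4*x**2*exp(x*z) + 5*x**2*cos(x*z) + 2*y**2*cos(y*z) + z**2*(4*exp(x*z) + 5*cos(x*z)) + 2*z**2*cos(y*z) + 4*sin(z)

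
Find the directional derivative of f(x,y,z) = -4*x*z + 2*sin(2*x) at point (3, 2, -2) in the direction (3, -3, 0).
2*sqrt(2)*(cos(6) + 2)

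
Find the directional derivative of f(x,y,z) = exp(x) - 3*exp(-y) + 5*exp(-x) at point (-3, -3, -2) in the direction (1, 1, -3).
sqrt(11)*(1 - 2*exp(6))*exp(-3)/11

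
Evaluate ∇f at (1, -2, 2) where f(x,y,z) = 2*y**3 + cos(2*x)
(-2*sin(2), 24, 0)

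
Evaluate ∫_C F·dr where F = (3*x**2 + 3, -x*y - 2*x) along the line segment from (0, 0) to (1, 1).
8/3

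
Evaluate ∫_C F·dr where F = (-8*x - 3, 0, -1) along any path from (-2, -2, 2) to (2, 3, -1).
-9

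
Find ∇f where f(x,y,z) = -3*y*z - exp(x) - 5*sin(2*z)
(-exp(x), -3*z, -3*y - 10*cos(2*z))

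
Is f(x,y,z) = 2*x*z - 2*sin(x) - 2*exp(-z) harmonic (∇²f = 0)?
No, ∇²f = 2*sin(x) - 2*exp(-z)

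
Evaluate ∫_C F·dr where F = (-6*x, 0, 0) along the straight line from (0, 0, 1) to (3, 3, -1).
-27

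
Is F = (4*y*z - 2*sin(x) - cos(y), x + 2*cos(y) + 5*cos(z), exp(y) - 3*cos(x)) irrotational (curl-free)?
No, ∇×F = (exp(y) + 5*sin(z), 4*y - 3*sin(x), -4*z - sin(y) + 1)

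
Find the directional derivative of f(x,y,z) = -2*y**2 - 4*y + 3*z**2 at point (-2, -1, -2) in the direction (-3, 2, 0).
0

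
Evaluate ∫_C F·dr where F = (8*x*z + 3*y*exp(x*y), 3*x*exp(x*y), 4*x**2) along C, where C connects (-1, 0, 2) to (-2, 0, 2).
24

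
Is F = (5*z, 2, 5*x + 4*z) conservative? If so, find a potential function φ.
Yes, F is conservative. φ = 5*x*z + 2*y + 2*z**2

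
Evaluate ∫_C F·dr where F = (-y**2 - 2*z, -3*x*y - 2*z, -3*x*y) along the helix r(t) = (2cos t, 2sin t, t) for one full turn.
-8*pi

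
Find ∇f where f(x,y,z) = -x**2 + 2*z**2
(-2*x, 0, 4*z)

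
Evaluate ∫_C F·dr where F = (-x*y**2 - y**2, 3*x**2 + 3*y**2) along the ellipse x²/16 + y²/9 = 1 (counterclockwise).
0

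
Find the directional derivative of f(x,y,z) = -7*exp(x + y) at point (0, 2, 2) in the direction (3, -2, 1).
-sqrt(14)*exp(2)/2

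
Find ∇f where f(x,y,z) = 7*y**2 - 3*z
(0, 14*y, -3)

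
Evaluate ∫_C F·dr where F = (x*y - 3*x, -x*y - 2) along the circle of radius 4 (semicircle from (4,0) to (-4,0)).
-128/3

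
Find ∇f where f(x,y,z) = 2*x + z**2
(2, 0, 2*z)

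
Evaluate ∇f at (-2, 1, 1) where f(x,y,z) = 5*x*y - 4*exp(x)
(5 - 4*exp(-2), -10, 0)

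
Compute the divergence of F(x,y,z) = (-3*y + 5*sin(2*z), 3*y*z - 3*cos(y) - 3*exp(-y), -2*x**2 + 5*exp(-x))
3*z + 3*sin(y) + 3*exp(-y)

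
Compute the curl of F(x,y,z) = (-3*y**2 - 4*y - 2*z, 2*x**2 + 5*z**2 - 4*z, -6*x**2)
(4 - 10*z, 12*x - 2, 4*x + 6*y + 4)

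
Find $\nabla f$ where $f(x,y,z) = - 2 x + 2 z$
(-2, 0, 2)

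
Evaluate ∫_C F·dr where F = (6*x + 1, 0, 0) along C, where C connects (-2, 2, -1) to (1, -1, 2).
-6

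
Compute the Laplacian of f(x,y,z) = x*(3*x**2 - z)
18*x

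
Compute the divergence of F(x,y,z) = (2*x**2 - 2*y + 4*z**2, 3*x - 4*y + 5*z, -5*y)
4*x - 4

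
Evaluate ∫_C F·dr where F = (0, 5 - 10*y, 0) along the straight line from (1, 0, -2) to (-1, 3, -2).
-30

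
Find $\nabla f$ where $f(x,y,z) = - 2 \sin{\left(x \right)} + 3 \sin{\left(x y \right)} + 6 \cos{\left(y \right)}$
(3*y*cos(x*y) - 2*cos(x), 3*x*cos(x*y) - 6*sin(y), 0)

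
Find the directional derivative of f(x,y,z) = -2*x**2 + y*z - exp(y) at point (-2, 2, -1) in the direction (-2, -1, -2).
-19/3 + exp(2)/3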